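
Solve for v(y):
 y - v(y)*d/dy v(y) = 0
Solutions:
 v(y) = -sqrt(C1 + y^2)
 v(y) = sqrt(C1 + y^2)


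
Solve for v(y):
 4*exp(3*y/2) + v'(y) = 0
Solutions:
 v(y) = C1 - 8*exp(3*y/2)/3


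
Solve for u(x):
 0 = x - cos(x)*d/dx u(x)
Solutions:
 u(x) = C1 + Integral(x/cos(x), x)


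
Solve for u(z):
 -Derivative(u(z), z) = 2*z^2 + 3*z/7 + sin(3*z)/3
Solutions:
 u(z) = C1 - 2*z^3/3 - 3*z^2/14 + cos(3*z)/9


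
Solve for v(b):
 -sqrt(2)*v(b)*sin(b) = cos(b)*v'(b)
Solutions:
 v(b) = C1*cos(b)^(sqrt(2))


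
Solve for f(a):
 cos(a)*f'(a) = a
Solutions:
 f(a) = C1 + Integral(a/cos(a), a)


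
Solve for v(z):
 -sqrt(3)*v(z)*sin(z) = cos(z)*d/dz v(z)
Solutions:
 v(z) = C1*cos(z)^(sqrt(3))


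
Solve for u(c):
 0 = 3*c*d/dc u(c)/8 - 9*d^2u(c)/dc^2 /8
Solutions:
 u(c) = C1 + C2*erfi(sqrt(6)*c/6)


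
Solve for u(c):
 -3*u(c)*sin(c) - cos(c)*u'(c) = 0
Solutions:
 u(c) = C1*cos(c)^3


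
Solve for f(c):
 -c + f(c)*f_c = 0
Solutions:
 f(c) = -sqrt(C1 + c^2)
 f(c) = sqrt(C1 + c^2)


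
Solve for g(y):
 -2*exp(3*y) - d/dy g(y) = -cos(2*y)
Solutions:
 g(y) = C1 - 2*exp(3*y)/3 + sin(2*y)/2


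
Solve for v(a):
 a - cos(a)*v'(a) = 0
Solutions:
 v(a) = C1 + Integral(a/cos(a), a)


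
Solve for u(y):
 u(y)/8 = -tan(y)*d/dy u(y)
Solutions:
 u(y) = C1/sin(y)^(1/8)


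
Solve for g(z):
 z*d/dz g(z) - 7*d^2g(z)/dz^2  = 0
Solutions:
 g(z) = C1 + C2*erfi(sqrt(14)*z/14)


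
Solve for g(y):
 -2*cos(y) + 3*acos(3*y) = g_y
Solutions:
 g(y) = C1 + 3*y*acos(3*y) - sqrt(1 - 9*y^2) - 2*sin(y)


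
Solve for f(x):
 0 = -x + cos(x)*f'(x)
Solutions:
 f(x) = C1 + Integral(x/cos(x), x)


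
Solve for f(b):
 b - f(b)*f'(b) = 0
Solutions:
 f(b) = -sqrt(C1 + b^2)
 f(b) = sqrt(C1 + b^2)


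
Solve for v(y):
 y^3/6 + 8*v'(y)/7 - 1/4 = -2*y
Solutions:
 v(y) = C1 - 7*y^4/192 - 7*y^2/8 + 7*y/32


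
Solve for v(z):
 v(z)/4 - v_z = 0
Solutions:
 v(z) = C1*exp(z/4)


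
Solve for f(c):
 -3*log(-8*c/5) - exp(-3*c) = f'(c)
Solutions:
 f(c) = C1 - 3*c*log(-c) + 3*c*(-3*log(2) + 1 + log(5)) + exp(-3*c)/3


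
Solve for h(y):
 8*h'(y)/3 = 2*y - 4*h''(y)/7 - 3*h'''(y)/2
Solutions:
 h(y) = C1 + 3*y^2/8 - 9*y/56 + (C2*sin(16*sqrt(3)*y/21) + C3*cos(16*sqrt(3)*y/21))*exp(-4*y/21)


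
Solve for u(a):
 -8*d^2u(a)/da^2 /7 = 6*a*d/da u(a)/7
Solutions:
 u(a) = C1 + C2*erf(sqrt(6)*a/4)


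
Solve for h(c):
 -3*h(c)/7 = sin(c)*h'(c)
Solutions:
 h(c) = C1*(cos(c) + 1)^(3/14)/(cos(c) - 1)^(3/14)


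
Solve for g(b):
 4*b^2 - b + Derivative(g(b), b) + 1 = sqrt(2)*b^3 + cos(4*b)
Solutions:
 g(b) = C1 + sqrt(2)*b^4/4 - 4*b^3/3 + b^2/2 - b + sin(4*b)/4


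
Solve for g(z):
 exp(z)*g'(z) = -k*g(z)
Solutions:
 g(z) = C1*exp(k*exp(-z))


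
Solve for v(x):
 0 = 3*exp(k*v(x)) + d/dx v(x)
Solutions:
 v(x) = Piecewise((log(1/(C1*k + 3*k*x))/k, Ne(k, 0)), (nan, True))
 v(x) = Piecewise((C1 - 3*x, Eq(k, 0)), (nan, True))


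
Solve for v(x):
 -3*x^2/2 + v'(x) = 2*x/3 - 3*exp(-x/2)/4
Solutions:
 v(x) = C1 + x^3/2 + x^2/3 + 3*exp(-x/2)/2


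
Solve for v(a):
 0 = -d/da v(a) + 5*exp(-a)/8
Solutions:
 v(a) = C1 - 5*exp(-a)/8


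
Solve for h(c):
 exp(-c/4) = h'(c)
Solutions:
 h(c) = C1 - 4*exp(-c/4)


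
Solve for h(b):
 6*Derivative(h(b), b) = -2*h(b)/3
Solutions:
 h(b) = C1*exp(-b/9)


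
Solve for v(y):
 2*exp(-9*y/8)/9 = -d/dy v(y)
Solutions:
 v(y) = C1 + 16*exp(-9*y/8)/81


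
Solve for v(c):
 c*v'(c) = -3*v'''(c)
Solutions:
 v(c) = C1 + Integral(C2*airyai(-3^(2/3)*c/3) + C3*airybi(-3^(2/3)*c/3), c)


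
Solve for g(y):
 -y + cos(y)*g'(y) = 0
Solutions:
 g(y) = C1 + Integral(y/cos(y), y)


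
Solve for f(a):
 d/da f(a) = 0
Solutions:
 f(a) = C1


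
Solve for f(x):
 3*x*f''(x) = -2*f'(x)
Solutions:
 f(x) = C1 + C2*x^(1/3)


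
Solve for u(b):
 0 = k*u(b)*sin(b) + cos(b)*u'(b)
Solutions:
 u(b) = C1*exp(k*log(cos(b)))


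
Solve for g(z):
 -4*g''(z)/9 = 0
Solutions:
 g(z) = C1 + C2*z


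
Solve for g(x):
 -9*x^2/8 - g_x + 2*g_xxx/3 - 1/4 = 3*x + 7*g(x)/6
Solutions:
 g(x) = C1*exp(-x*(2/(sqrt(41) + 7)^(1/3) + (sqrt(41) + 7)^(1/3))/4)*sin(sqrt(3)*x*(-(sqrt(41) + 7)^(1/3) + 2/(sqrt(41) + 7)^(1/3))/4) + C2*exp(-x*(2/(sqrt(41) + 7)^(1/3) + (sqrt(41) + 7)^(1/3))/4)*cos(sqrt(3)*x*(-(sqrt(41) + 7)^(1/3) + 2/(sqrt(41) + 7)^(1/3))/4) + C3*exp(x*((sqrt(41) + 7)^(-1/3) + (sqrt(41) + 7)^(1/3)/2)) - 27*x^2/28 - 45*x/49 + 393/686


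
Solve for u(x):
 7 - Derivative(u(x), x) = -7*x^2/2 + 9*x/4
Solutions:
 u(x) = C1 + 7*x^3/6 - 9*x^2/8 + 7*x


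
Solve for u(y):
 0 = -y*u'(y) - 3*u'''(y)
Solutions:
 u(y) = C1 + Integral(C2*airyai(-3^(2/3)*y/3) + C3*airybi(-3^(2/3)*y/3), y)


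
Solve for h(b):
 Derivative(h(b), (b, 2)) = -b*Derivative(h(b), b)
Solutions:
 h(b) = C1 + C2*erf(sqrt(2)*b/2)


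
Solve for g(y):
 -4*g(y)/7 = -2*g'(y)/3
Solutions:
 g(y) = C1*exp(6*y/7)


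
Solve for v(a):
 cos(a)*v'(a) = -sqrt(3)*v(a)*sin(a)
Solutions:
 v(a) = C1*cos(a)^(sqrt(3))


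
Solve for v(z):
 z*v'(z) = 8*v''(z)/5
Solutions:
 v(z) = C1 + C2*erfi(sqrt(5)*z/4)


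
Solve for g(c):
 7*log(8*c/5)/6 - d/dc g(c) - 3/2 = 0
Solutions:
 g(c) = C1 + 7*c*log(c)/6 - 8*c/3 - 7*c*log(5)/6 + 7*c*log(2)/2


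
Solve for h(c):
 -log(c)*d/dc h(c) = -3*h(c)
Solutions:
 h(c) = C1*exp(3*li(c))


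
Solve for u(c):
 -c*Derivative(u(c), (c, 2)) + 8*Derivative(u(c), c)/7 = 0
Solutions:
 u(c) = C1 + C2*c^(15/7)


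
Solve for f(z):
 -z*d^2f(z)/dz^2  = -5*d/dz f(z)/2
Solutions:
 f(z) = C1 + C2*z^(7/2)


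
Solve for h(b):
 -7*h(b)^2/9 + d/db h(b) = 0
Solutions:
 h(b) = -9/(C1 + 7*b)


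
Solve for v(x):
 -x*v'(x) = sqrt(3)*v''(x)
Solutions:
 v(x) = C1 + C2*erf(sqrt(2)*3^(3/4)*x/6)


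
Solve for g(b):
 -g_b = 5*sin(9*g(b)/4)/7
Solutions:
 5*b/7 + 2*log(cos(9*g(b)/4) - 1)/9 - 2*log(cos(9*g(b)/4) + 1)/9 = C1


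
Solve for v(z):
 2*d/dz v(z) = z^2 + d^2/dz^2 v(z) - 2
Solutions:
 v(z) = C1 + C2*exp(2*z) + z^3/6 + z^2/4 - 3*z/4


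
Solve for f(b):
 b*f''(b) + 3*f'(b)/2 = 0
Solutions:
 f(b) = C1 + C2/sqrt(b)


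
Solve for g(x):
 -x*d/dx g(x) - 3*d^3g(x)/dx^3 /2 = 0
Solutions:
 g(x) = C1 + Integral(C2*airyai(-2^(1/3)*3^(2/3)*x/3) + C3*airybi(-2^(1/3)*3^(2/3)*x/3), x)


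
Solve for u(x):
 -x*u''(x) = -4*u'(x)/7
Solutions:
 u(x) = C1 + C2*x^(11/7)


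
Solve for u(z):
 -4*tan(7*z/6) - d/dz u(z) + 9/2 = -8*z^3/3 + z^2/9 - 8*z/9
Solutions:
 u(z) = C1 + 2*z^4/3 - z^3/27 + 4*z^2/9 + 9*z/2 + 24*log(cos(7*z/6))/7


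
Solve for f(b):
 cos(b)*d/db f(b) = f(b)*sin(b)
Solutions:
 f(b) = C1/cos(b)


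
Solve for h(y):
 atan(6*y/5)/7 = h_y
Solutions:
 h(y) = C1 + y*atan(6*y/5)/7 - 5*log(36*y^2 + 25)/84


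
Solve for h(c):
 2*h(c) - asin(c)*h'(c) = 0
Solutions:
 h(c) = C1*exp(2*Integral(1/asin(c), c))


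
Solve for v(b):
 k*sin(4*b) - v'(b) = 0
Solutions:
 v(b) = C1 - k*cos(4*b)/4


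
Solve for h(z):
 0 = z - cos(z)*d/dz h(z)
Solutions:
 h(z) = C1 + Integral(z/cos(z), z)


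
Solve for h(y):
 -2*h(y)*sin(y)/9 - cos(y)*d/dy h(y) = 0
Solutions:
 h(y) = C1*cos(y)^(2/9)


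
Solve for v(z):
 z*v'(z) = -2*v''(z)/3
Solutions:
 v(z) = C1 + C2*erf(sqrt(3)*z/2)


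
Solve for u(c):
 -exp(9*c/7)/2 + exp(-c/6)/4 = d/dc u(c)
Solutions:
 u(c) = C1 - 7*exp(9*c/7)/18 - 3*exp(-c/6)/2


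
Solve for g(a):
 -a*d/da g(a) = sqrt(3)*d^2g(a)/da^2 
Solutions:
 g(a) = C1 + C2*erf(sqrt(2)*3^(3/4)*a/6)


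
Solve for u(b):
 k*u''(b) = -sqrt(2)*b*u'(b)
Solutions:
 u(b) = C1 + C2*sqrt(k)*erf(2^(3/4)*b*sqrt(1/k)/2)


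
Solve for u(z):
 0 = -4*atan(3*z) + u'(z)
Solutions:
 u(z) = C1 + 4*z*atan(3*z) - 2*log(9*z^2 + 1)/3


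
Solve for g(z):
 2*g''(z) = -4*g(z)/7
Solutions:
 g(z) = C1*sin(sqrt(14)*z/7) + C2*cos(sqrt(14)*z/7)


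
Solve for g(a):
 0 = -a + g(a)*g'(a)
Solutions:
 g(a) = -sqrt(C1 + a^2)
 g(a) = sqrt(C1 + a^2)


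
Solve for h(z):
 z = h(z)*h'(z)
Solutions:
 h(z) = -sqrt(C1 + z^2)
 h(z) = sqrt(C1 + z^2)


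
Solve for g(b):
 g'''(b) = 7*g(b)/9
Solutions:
 g(b) = C3*exp(21^(1/3)*b/3) + (C1*sin(3^(5/6)*7^(1/3)*b/6) + C2*cos(3^(5/6)*7^(1/3)*b/6))*exp(-21^(1/3)*b/6)


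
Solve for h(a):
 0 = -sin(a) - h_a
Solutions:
 h(a) = C1 + cos(a)


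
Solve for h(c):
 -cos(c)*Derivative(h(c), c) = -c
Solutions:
 h(c) = C1 + Integral(c/cos(c), c)


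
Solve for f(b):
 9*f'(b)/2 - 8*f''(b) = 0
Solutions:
 f(b) = C1 + C2*exp(9*b/16)


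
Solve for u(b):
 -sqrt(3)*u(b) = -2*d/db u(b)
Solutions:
 u(b) = C1*exp(sqrt(3)*b/2)


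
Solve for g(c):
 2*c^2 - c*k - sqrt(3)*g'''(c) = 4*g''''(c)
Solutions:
 g(c) = C1 + C2*c + C3*c^2 + C4*exp(-sqrt(3)*c/4) + sqrt(3)*c^5/90 + c^4*(-sqrt(3)*k - 16)/72 + 2*c^3*(3*k + 16*sqrt(3))/27


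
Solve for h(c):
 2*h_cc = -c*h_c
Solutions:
 h(c) = C1 + C2*erf(c/2)


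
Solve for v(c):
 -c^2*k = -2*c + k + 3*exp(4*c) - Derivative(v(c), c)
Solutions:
 v(c) = C1 + c^3*k/3 - c^2 + c*k + 3*exp(4*c)/4


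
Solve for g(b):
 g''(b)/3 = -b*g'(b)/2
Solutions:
 g(b) = C1 + C2*erf(sqrt(3)*b/2)


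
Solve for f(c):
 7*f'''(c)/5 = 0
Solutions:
 f(c) = C1 + C2*c + C3*c^2


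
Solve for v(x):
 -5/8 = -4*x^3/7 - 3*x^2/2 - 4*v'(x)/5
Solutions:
 v(x) = C1 - 5*x^4/28 - 5*x^3/8 + 25*x/32


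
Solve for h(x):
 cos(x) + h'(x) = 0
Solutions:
 h(x) = C1 - sin(x)


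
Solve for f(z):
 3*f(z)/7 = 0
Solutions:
 f(z) = 0


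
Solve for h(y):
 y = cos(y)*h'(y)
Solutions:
 h(y) = C1 + Integral(y/cos(y), y)


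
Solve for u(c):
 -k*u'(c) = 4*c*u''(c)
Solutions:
 u(c) = C1 + c^(1 - re(k)/4)*(C2*sin(log(c)*Abs(im(k))/4) + C3*cos(log(c)*im(k)/4))


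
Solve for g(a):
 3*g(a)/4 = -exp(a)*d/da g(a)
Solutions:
 g(a) = C1*exp(3*exp(-a)/4)


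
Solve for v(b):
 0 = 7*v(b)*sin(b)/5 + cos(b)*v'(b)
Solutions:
 v(b) = C1*cos(b)^(7/5)


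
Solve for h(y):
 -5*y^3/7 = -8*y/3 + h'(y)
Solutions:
 h(y) = C1 - 5*y^4/28 + 4*y^2/3


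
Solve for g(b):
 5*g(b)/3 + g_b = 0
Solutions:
 g(b) = C1*exp(-5*b/3)


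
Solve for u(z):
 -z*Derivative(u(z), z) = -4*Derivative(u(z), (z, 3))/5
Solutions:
 u(z) = C1 + Integral(C2*airyai(10^(1/3)*z/2) + C3*airybi(10^(1/3)*z/2), z)


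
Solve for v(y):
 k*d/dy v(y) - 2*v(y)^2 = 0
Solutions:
 v(y) = -k/(C1*k + 2*y)


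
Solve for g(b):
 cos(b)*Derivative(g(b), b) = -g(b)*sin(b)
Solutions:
 g(b) = C1*cos(b)


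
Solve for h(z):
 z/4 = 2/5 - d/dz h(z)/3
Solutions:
 h(z) = C1 - 3*z^2/8 + 6*z/5


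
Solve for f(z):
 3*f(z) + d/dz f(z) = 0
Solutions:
 f(z) = C1*exp(-3*z)


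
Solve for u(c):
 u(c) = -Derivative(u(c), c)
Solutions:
 u(c) = C1*exp(-c)


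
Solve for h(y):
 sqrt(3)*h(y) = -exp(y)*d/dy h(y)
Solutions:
 h(y) = C1*exp(sqrt(3)*exp(-y))


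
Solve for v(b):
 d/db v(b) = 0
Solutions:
 v(b) = C1


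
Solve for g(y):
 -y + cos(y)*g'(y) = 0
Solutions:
 g(y) = C1 + Integral(y/cos(y), y)


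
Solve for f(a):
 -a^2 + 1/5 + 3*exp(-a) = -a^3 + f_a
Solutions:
 f(a) = C1 + a^4/4 - a^3/3 + a/5 - 3*exp(-a)


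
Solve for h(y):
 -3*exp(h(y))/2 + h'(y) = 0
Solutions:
 h(y) = log(-1/(C1 + 3*y)) + log(2)


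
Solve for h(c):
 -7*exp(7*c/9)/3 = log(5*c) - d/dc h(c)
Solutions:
 h(c) = C1 + c*log(c) + c*(-1 + log(5)) + 3*exp(7*c/9)


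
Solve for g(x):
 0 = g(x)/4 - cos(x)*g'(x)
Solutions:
 g(x) = C1*(sin(x) + 1)^(1/8)/(sin(x) - 1)^(1/8)


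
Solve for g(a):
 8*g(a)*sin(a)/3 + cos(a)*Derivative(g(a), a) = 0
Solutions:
 g(a) = C1*cos(a)^(8/3)


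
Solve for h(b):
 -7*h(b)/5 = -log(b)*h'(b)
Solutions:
 h(b) = C1*exp(7*li(b)/5)


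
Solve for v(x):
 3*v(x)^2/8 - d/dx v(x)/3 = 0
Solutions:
 v(x) = -8/(C1 + 9*x)


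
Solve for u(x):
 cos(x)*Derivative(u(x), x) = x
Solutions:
 u(x) = C1 + Integral(x/cos(x), x)


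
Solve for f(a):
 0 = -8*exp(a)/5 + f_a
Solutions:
 f(a) = C1 + 8*exp(a)/5


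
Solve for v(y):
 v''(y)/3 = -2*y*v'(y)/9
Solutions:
 v(y) = C1 + C2*erf(sqrt(3)*y/3)


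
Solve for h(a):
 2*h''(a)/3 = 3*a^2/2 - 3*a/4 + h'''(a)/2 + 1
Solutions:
 h(a) = C1 + C2*a + C3*exp(4*a/3) + 3*a^4/16 + 3*a^3/8 + 51*a^2/32


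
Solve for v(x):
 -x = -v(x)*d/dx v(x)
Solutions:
 v(x) = -sqrt(C1 + x^2)
 v(x) = sqrt(C1 + x^2)


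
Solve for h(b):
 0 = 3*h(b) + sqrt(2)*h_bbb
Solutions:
 h(b) = C3*exp(-2^(5/6)*3^(1/3)*b/2) + (C1*sin(6^(5/6)*b/4) + C2*cos(6^(5/6)*b/4))*exp(2^(5/6)*3^(1/3)*b/4)


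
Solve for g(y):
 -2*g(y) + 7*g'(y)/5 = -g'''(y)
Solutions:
 g(y) = C1*exp(y*(-15*(1 + 13*sqrt(330)/225)^(1/3) + 7/(1 + 13*sqrt(330)/225)^(1/3))/30)*sin(sqrt(3)*y*(7/(1 + 13*sqrt(330)/225)^(1/3) + 15*(1 + 13*sqrt(330)/225)^(1/3))/30) + C2*exp(y*(-15*(1 + 13*sqrt(330)/225)^(1/3) + 7/(1 + 13*sqrt(330)/225)^(1/3))/30)*cos(sqrt(3)*y*(7/(1 + 13*sqrt(330)/225)^(1/3) + 15*(1 + 13*sqrt(330)/225)^(1/3))/30) + C3*exp(y*(-7/(15*(1 + 13*sqrt(330)/225)^(1/3)) + (1 + 13*sqrt(330)/225)^(1/3)))


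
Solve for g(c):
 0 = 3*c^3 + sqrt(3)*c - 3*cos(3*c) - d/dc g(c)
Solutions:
 g(c) = C1 + 3*c^4/4 + sqrt(3)*c^2/2 - sin(3*c)


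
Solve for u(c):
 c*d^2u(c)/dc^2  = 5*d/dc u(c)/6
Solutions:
 u(c) = C1 + C2*c^(11/6)


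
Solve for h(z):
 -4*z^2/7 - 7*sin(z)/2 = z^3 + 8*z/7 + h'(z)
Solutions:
 h(z) = C1 - z^4/4 - 4*z^3/21 - 4*z^2/7 + 7*cos(z)/2


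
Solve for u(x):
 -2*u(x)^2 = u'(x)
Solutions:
 u(x) = 1/(C1 + 2*x)


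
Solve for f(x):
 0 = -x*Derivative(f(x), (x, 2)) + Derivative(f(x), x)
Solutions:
 f(x) = C1 + C2*x^2


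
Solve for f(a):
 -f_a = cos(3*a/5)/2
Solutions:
 f(a) = C1 - 5*sin(3*a/5)/6


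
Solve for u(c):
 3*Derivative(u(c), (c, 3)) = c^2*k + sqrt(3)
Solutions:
 u(c) = C1 + C2*c + C3*c^2 + c^5*k/180 + sqrt(3)*c^3/18


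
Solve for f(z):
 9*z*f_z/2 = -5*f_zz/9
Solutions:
 f(z) = C1 + C2*erf(9*sqrt(5)*z/10)


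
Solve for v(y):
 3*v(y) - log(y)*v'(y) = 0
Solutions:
 v(y) = C1*exp(3*li(y))


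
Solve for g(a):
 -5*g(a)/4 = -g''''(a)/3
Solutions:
 g(a) = C1*exp(-15^(1/4)*sqrt(2)*a/2) + C2*exp(15^(1/4)*sqrt(2)*a/2) + C3*sin(15^(1/4)*sqrt(2)*a/2) + C4*cos(15^(1/4)*sqrt(2)*a/2)


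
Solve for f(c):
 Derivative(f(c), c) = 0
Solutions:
 f(c) = C1


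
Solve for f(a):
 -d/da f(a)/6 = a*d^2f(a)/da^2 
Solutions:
 f(a) = C1 + C2*a^(5/6)


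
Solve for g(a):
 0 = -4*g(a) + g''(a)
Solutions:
 g(a) = C1*exp(-2*a) + C2*exp(2*a)


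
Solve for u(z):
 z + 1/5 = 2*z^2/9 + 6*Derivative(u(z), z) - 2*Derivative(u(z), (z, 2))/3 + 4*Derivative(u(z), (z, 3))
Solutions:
 u(z) = C1 - z^3/81 + 77*z^2/972 + 1097*z/10935 + (C2*sin(sqrt(215)*z/12) + C3*cos(sqrt(215)*z/12))*exp(z/12)


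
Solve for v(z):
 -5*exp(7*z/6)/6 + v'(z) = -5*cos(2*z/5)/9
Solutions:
 v(z) = C1 + 5*exp(7*z/6)/7 - 25*sin(2*z/5)/18


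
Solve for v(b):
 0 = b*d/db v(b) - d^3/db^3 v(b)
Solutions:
 v(b) = C1 + Integral(C2*airyai(b) + C3*airybi(b), b)


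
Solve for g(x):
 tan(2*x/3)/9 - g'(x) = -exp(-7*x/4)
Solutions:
 g(x) = C1 + log(tan(2*x/3)^2 + 1)/12 - 4*exp(-7*x/4)/7


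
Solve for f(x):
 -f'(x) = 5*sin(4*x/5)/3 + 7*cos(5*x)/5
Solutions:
 f(x) = C1 - 7*sin(5*x)/25 + 25*cos(4*x/5)/12


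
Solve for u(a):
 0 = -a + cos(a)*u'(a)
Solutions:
 u(a) = C1 + Integral(a/cos(a), a)


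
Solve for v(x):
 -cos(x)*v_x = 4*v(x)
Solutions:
 v(x) = C1*(sin(x)^2 - 2*sin(x) + 1)/(sin(x)^2 + 2*sin(x) + 1)


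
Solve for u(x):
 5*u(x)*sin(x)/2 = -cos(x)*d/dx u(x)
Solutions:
 u(x) = C1*cos(x)^(5/2)


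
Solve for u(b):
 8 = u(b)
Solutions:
 u(b) = 8


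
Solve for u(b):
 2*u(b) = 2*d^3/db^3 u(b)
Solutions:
 u(b) = C3*exp(b) + (C1*sin(sqrt(3)*b/2) + C2*cos(sqrt(3)*b/2))*exp(-b/2)


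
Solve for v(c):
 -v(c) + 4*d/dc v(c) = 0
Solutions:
 v(c) = C1*exp(c/4)


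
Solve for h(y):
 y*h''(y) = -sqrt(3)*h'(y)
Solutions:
 h(y) = C1 + C2*y^(1 - sqrt(3))


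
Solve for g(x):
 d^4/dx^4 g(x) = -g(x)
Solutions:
 g(x) = (C1*sin(sqrt(2)*x/2) + C2*cos(sqrt(2)*x/2))*exp(-sqrt(2)*x/2) + (C3*sin(sqrt(2)*x/2) + C4*cos(sqrt(2)*x/2))*exp(sqrt(2)*x/2)


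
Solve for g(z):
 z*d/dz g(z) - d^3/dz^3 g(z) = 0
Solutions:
 g(z) = C1 + Integral(C2*airyai(z) + C3*airybi(z), z)


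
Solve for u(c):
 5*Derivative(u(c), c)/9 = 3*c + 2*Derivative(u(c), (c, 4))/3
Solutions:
 u(c) = C1 + C4*exp(5^(1/3)*6^(2/3)*c/6) + 27*c^2/10 + (C2*sin(2^(2/3)*3^(1/6)*5^(1/3)*c/4) + C3*cos(2^(2/3)*3^(1/6)*5^(1/3)*c/4))*exp(-5^(1/3)*6^(2/3)*c/12)


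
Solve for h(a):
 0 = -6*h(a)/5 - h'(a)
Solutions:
 h(a) = C1*exp(-6*a/5)


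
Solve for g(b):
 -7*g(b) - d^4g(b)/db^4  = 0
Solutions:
 g(b) = (C1*sin(sqrt(2)*7^(1/4)*b/2) + C2*cos(sqrt(2)*7^(1/4)*b/2))*exp(-sqrt(2)*7^(1/4)*b/2) + (C3*sin(sqrt(2)*7^(1/4)*b/2) + C4*cos(sqrt(2)*7^(1/4)*b/2))*exp(sqrt(2)*7^(1/4)*b/2)


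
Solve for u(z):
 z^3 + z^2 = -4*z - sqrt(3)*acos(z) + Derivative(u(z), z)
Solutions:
 u(z) = C1 + z^4/4 + z^3/3 + 2*z^2 + sqrt(3)*(z*acos(z) - sqrt(1 - z^2))


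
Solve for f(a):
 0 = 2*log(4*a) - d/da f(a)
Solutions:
 f(a) = C1 + 2*a*log(a) - 2*a + a*log(16)


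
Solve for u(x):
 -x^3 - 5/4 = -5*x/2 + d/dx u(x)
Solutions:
 u(x) = C1 - x^4/4 + 5*x^2/4 - 5*x/4


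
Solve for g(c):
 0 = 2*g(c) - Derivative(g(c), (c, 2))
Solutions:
 g(c) = C1*exp(-sqrt(2)*c) + C2*exp(sqrt(2)*c)


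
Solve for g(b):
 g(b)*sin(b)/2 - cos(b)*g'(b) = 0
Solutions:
 g(b) = C1/sqrt(cos(b))


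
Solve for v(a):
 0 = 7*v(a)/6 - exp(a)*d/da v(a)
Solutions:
 v(a) = C1*exp(-7*exp(-a)/6)


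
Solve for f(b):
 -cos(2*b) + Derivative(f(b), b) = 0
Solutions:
 f(b) = C1 + sin(2*b)/2


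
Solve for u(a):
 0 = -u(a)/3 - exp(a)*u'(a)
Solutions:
 u(a) = C1*exp(exp(-a)/3)


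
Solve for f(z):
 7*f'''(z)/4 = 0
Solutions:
 f(z) = C1 + C2*z + C3*z^2


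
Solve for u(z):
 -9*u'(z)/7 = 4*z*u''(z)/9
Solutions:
 u(z) = C1 + C2/z^(53/28)


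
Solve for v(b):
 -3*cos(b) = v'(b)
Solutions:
 v(b) = C1 - 3*sin(b)


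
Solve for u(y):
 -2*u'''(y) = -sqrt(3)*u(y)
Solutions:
 u(y) = C3*exp(2^(2/3)*3^(1/6)*y/2) + (C1*sin(6^(2/3)*y/4) + C2*cos(6^(2/3)*y/4))*exp(-2^(2/3)*3^(1/6)*y/4)


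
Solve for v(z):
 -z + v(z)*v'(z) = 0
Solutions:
 v(z) = -sqrt(C1 + z^2)
 v(z) = sqrt(C1 + z^2)


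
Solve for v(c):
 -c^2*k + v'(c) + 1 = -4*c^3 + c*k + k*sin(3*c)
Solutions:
 v(c) = C1 - c^4 + c^3*k/3 + c^2*k/2 - c - k*cos(3*c)/3


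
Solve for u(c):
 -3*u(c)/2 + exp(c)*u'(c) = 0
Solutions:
 u(c) = C1*exp(-3*exp(-c)/2)


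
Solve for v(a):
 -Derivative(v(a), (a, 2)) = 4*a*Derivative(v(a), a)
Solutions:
 v(a) = C1 + C2*erf(sqrt(2)*a)


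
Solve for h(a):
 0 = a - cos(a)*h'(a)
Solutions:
 h(a) = C1 + Integral(a/cos(a), a)


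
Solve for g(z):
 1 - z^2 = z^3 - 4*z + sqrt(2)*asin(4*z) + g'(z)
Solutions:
 g(z) = C1 - z^4/4 - z^3/3 + 2*z^2 + z - sqrt(2)*(z*asin(4*z) + sqrt(1 - 16*z^2)/4)


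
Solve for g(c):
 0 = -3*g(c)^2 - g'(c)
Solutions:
 g(c) = 1/(C1 + 3*c)


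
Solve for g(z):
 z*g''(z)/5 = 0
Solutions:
 g(z) = C1 + C2*z


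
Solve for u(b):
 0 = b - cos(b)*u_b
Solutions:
 u(b) = C1 + Integral(b/cos(b), b)


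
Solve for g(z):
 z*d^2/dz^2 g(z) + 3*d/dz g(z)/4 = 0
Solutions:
 g(z) = C1 + C2*z^(1/4)


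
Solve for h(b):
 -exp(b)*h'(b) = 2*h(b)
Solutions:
 h(b) = C1*exp(2*exp(-b))


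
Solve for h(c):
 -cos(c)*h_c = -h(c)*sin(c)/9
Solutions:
 h(c) = C1/cos(c)^(1/9)


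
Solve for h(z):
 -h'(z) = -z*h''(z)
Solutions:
 h(z) = C1 + C2*z^2


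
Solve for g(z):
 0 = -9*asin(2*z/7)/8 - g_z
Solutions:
 g(z) = C1 - 9*z*asin(2*z/7)/8 - 9*sqrt(49 - 4*z^2)/16


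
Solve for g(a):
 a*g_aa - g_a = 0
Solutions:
 g(a) = C1 + C2*a^2


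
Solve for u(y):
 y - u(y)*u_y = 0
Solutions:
 u(y) = -sqrt(C1 + y^2)
 u(y) = sqrt(C1 + y^2)


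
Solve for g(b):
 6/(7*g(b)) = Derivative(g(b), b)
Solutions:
 g(b) = -sqrt(C1 + 84*b)/7
 g(b) = sqrt(C1 + 84*b)/7


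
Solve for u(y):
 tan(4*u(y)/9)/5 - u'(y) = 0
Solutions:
 u(y) = -9*asin(C1*exp(4*y/45))/4 + 9*pi/4
 u(y) = 9*asin(C1*exp(4*y/45))/4


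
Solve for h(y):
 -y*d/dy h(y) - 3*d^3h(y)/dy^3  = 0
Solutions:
 h(y) = C1 + Integral(C2*airyai(-3^(2/3)*y/3) + C3*airybi(-3^(2/3)*y/3), y)


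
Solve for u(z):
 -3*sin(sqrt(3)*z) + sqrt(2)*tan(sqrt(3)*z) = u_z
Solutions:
 u(z) = C1 - sqrt(6)*log(cos(sqrt(3)*z))/3 + sqrt(3)*cos(sqrt(3)*z)


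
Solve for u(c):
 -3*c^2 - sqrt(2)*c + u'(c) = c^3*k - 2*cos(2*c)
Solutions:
 u(c) = C1 + c^4*k/4 + c^3 + sqrt(2)*c^2/2 - sin(2*c)


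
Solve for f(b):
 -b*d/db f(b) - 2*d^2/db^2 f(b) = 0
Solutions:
 f(b) = C1 + C2*erf(b/2)


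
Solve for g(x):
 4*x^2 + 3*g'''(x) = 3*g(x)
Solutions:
 g(x) = C3*exp(x) + 4*x^2/3 + (C1*sin(sqrt(3)*x/2) + C2*cos(sqrt(3)*x/2))*exp(-x/2)


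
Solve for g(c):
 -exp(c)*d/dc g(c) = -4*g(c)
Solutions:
 g(c) = C1*exp(-4*exp(-c))


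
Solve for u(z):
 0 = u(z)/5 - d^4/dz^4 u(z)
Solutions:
 u(z) = C1*exp(-5^(3/4)*z/5) + C2*exp(5^(3/4)*z/5) + C3*sin(5^(3/4)*z/5) + C4*cos(5^(3/4)*z/5)


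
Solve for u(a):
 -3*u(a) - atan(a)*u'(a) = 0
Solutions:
 u(a) = C1*exp(-3*Integral(1/atan(a), a))


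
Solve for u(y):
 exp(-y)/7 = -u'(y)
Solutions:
 u(y) = C1 + exp(-y)/7


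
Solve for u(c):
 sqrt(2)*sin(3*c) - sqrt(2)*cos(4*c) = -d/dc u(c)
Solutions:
 u(c) = C1 + sqrt(2)*sin(4*c)/4 + sqrt(2)*cos(3*c)/3


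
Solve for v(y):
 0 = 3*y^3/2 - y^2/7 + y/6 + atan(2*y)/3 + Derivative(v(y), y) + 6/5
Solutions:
 v(y) = C1 - 3*y^4/8 + y^3/21 - y^2/12 - y*atan(2*y)/3 - 6*y/5 + log(4*y^2 + 1)/12


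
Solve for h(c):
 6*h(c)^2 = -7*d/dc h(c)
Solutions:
 h(c) = 7/(C1 + 6*c)


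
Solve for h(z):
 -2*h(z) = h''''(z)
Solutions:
 h(z) = (C1*sin(2^(3/4)*z/2) + C2*cos(2^(3/4)*z/2))*exp(-2^(3/4)*z/2) + (C3*sin(2^(3/4)*z/2) + C4*cos(2^(3/4)*z/2))*exp(2^(3/4)*z/2)


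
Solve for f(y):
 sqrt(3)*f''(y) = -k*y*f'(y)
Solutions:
 f(y) = Piecewise((-sqrt(2)*3^(1/4)*sqrt(pi)*C1*erf(sqrt(2)*3^(3/4)*sqrt(k)*y/6)/(2*sqrt(k)) - C2, (k > 0) | (k < 0)), (-C1*y - C2, True))


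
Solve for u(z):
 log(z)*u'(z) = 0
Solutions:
 u(z) = C1


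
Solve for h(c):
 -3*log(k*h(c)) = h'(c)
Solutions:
 li(k*h(c))/k = C1 - 3*c


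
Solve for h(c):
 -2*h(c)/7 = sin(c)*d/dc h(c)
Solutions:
 h(c) = C1*(cos(c) + 1)^(1/7)/(cos(c) - 1)^(1/7)


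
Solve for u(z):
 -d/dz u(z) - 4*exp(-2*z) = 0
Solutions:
 u(z) = C1 + 2*exp(-2*z)


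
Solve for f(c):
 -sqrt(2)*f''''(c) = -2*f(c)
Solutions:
 f(c) = C1*exp(-2^(1/8)*c) + C2*exp(2^(1/8)*c) + C3*sin(2^(1/8)*c) + C4*cos(2^(1/8)*c)


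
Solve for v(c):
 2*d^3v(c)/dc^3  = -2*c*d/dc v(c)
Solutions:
 v(c) = C1 + Integral(C2*airyai(-c) + C3*airybi(-c), c)


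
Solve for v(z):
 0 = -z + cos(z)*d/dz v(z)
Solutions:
 v(z) = C1 + Integral(z/cos(z), z)


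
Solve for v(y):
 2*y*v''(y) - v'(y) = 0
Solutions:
 v(y) = C1 + C2*y^(3/2)


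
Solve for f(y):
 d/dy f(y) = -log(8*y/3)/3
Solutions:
 f(y) = C1 - y*log(y)/3 - y*log(2) + y/3 + y*log(3)/3


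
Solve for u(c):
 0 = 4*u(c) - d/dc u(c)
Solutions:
 u(c) = C1*exp(4*c)


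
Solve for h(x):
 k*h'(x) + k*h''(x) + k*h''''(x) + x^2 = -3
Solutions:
 h(x) = C1 + C2*exp(6^(1/3)*x*(-2*3^(1/3)/(9 + sqrt(93))^(1/3) + 2^(1/3)*(9 + sqrt(93))^(1/3))/12)*sin(2^(1/3)*3^(1/6)*x*(6/(9 + sqrt(93))^(1/3) + 2^(1/3)*3^(2/3)*(9 + sqrt(93))^(1/3))/12) + C3*exp(6^(1/3)*x*(-2*3^(1/3)/(9 + sqrt(93))^(1/3) + 2^(1/3)*(9 + sqrt(93))^(1/3))/12)*cos(2^(1/3)*3^(1/6)*x*(6/(9 + sqrt(93))^(1/3) + 2^(1/3)*3^(2/3)*(9 + sqrt(93))^(1/3))/12) + C4*exp(-6^(1/3)*x*(-2*3^(1/3)/(9 + sqrt(93))^(1/3) + 2^(1/3)*(9 + sqrt(93))^(1/3))/6) - x^3/(3*k) + x^2/k - 5*x/k


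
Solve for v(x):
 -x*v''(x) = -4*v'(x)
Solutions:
 v(x) = C1 + C2*x^5


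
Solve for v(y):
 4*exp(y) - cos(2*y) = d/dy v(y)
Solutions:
 v(y) = C1 + 4*exp(y) - sin(2*y)/2


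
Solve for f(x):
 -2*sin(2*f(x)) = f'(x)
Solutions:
 f(x) = pi - acos((-C1 - exp(8*x))/(C1 - exp(8*x)))/2
 f(x) = acos((-C1 - exp(8*x))/(C1 - exp(8*x)))/2


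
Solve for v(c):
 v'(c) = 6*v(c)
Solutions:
 v(c) = C1*exp(6*c)


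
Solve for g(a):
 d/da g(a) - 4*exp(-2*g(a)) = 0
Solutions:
 g(a) = log(-sqrt(C1 + 8*a))
 g(a) = log(C1 + 8*a)/2


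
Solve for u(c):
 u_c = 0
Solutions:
 u(c) = C1


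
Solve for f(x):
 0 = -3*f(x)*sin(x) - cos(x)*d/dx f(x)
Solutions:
 f(x) = C1*cos(x)^3


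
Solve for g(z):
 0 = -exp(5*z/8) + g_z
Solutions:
 g(z) = C1 + 8*exp(5*z/8)/5


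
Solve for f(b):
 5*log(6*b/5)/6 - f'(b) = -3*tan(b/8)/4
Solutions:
 f(b) = C1 + 5*b*log(b)/6 - 5*b*log(5)/6 - 5*b/6 + 5*b*log(6)/6 - 6*log(cos(b/8))


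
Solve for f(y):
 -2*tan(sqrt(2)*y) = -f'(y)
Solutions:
 f(y) = C1 - sqrt(2)*log(cos(sqrt(2)*y))


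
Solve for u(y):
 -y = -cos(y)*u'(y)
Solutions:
 u(y) = C1 + Integral(y/cos(y), y)


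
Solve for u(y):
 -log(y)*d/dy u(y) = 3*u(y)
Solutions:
 u(y) = C1*exp(-3*li(y))


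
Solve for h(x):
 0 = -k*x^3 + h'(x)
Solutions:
 h(x) = C1 + k*x^4/4


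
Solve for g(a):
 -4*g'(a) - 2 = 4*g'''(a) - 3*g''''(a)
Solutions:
 g(a) = C1 + C2*exp(a*(-2^(1/3)*(9*sqrt(921) + 275)^(1/3) - 8*2^(2/3)/(9*sqrt(921) + 275)^(1/3) + 8)/18)*sin(2^(1/3)*sqrt(3)*a*(-(9*sqrt(921) + 275)^(1/3) + 8*2^(1/3)/(9*sqrt(921) + 275)^(1/3))/18) + C3*exp(a*(-2^(1/3)*(9*sqrt(921) + 275)^(1/3) - 8*2^(2/3)/(9*sqrt(921) + 275)^(1/3) + 8)/18)*cos(2^(1/3)*sqrt(3)*a*(-(9*sqrt(921) + 275)^(1/3) + 8*2^(1/3)/(9*sqrt(921) + 275)^(1/3))/18) + C4*exp(a*(8*2^(2/3)/(9*sqrt(921) + 275)^(1/3) + 4 + 2^(1/3)*(9*sqrt(921) + 275)^(1/3))/9) - a/2


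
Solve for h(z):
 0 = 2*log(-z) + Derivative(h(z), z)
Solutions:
 h(z) = C1 - 2*z*log(-z) + 2*z


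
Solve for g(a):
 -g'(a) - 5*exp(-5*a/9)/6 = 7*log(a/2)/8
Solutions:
 g(a) = C1 - 7*a*log(a)/8 + 7*a*(log(2) + 1)/8 + 3*exp(-5*a/9)/2


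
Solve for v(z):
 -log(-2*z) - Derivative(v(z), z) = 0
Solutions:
 v(z) = C1 - z*log(-z) + z*(1 - log(2))


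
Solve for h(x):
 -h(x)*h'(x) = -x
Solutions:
 h(x) = -sqrt(C1 + x^2)
 h(x) = sqrt(C1 + x^2)


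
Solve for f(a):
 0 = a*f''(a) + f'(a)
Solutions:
 f(a) = C1 + C2*log(a)


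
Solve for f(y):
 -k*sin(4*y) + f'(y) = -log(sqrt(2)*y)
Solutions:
 f(y) = C1 - k*cos(4*y)/4 - y*log(y) - y*log(2)/2 + y


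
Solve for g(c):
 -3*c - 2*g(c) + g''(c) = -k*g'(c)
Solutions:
 g(c) = C1*exp(c*(-k + sqrt(k^2 + 8))/2) + C2*exp(-c*(k + sqrt(k^2 + 8))/2) - 3*c/2 - 3*k/4


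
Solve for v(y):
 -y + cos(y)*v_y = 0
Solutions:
 v(y) = C1 + Integral(y/cos(y), y)


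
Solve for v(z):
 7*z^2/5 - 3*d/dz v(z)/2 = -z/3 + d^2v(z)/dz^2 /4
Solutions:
 v(z) = C1 + C2*exp(-6*z) + 14*z^3/45 - 2*z^2/45 + 2*z/135


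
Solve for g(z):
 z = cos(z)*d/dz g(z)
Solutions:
 g(z) = C1 + Integral(z/cos(z), z)


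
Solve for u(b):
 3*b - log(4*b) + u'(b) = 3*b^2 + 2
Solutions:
 u(b) = C1 + b^3 - 3*b^2/2 + b*log(b) + b + b*log(4)


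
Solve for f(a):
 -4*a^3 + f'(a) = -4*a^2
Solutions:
 f(a) = C1 + a^4 - 4*a^3/3


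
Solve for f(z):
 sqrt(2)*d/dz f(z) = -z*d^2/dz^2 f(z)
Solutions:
 f(z) = C1 + C2*z^(1 - sqrt(2))


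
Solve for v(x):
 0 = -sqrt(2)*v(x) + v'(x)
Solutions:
 v(x) = C1*exp(sqrt(2)*x)


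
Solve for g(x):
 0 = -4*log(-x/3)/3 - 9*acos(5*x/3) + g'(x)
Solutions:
 g(x) = C1 + 4*x*log(-x)/3 + 9*x*acos(5*x/3) - 4*x*log(3)/3 - 4*x/3 - 9*sqrt(9 - 25*x^2)/5


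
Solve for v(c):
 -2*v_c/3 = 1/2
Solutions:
 v(c) = C1 - 3*c/4


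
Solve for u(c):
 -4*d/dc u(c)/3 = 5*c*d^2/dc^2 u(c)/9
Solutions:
 u(c) = C1 + C2/c^(7/5)


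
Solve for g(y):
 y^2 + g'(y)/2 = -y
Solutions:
 g(y) = C1 - 2*y^3/3 - y^2


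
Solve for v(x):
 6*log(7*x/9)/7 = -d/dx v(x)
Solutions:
 v(x) = C1 - 6*x*log(x)/7 - 6*x*log(7)/7 + 6*x/7 + 12*x*log(3)/7


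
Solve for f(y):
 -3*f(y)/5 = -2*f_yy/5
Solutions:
 f(y) = C1*exp(-sqrt(6)*y/2) + C2*exp(sqrt(6)*y/2)


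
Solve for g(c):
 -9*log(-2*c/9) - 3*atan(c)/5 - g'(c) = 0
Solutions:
 g(c) = C1 - 9*c*log(-c) - 3*c*atan(c)/5 - 9*c*log(2) + 9*c + 18*c*log(3) + 3*log(c^2 + 1)/10


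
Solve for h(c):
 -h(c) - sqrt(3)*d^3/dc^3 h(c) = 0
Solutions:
 h(c) = C3*exp(-3^(5/6)*c/3) + (C1*sin(3^(1/3)*c/2) + C2*cos(3^(1/3)*c/2))*exp(3^(5/6)*c/6)


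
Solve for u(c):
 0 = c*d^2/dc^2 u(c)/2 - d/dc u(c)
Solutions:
 u(c) = C1 + C2*c^3


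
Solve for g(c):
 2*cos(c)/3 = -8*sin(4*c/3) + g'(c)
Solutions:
 g(c) = C1 + 2*sin(c)/3 - 6*cos(4*c/3)


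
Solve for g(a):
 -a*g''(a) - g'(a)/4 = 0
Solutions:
 g(a) = C1 + C2*a^(3/4)


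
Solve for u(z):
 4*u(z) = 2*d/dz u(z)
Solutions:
 u(z) = C1*exp(2*z)


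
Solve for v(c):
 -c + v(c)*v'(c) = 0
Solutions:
 v(c) = -sqrt(C1 + c^2)
 v(c) = sqrt(C1 + c^2)


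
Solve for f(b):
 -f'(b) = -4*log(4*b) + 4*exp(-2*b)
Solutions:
 f(b) = C1 + 4*b*log(b) + 4*b*(-1 + 2*log(2)) + 2*exp(-2*b)


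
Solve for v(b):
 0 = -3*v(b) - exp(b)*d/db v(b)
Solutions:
 v(b) = C1*exp(3*exp(-b))


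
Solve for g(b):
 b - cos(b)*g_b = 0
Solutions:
 g(b) = C1 + Integral(b/cos(b), b)


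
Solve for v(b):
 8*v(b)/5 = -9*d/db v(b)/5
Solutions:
 v(b) = C1*exp(-8*b/9)


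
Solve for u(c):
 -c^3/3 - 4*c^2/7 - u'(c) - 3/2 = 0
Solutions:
 u(c) = C1 - c^4/12 - 4*c^3/21 - 3*c/2


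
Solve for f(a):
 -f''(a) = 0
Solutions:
 f(a) = C1 + C2*a


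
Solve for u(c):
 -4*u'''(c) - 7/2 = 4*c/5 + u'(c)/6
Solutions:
 u(c) = C1 + C2*sin(sqrt(6)*c/12) + C3*cos(sqrt(6)*c/12) - 12*c^2/5 - 21*c


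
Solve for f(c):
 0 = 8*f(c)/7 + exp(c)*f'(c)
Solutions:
 f(c) = C1*exp(8*exp(-c)/7)


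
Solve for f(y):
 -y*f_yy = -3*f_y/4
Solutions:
 f(y) = C1 + C2*y^(7/4)


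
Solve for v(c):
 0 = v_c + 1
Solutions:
 v(c) = C1 - c


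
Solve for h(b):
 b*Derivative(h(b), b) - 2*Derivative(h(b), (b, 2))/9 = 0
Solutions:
 h(b) = C1 + C2*erfi(3*b/2)


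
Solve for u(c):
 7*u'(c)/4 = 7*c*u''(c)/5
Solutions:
 u(c) = C1 + C2*c^(9/4)


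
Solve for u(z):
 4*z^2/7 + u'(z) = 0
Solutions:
 u(z) = C1 - 4*z^3/21


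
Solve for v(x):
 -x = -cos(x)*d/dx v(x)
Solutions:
 v(x) = C1 + Integral(x/cos(x), x)


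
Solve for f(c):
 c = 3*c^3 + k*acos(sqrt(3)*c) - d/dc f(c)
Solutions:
 f(c) = C1 + 3*c^4/4 - c^2/2 + k*(c*acos(sqrt(3)*c) - sqrt(3)*sqrt(1 - 3*c^2)/3)


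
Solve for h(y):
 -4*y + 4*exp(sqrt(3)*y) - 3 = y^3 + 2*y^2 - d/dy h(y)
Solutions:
 h(y) = C1 + y^4/4 + 2*y^3/3 + 2*y^2 + 3*y - 4*sqrt(3)*exp(sqrt(3)*y)/3


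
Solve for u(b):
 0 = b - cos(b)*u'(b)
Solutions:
 u(b) = C1 + Integral(b/cos(b), b)


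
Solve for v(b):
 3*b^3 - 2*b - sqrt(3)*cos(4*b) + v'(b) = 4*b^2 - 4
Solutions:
 v(b) = C1 - 3*b^4/4 + 4*b^3/3 + b^2 - 4*b + sqrt(3)*sin(4*b)/4


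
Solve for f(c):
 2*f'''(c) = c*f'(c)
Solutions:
 f(c) = C1 + Integral(C2*airyai(2^(2/3)*c/2) + C3*airybi(2^(2/3)*c/2), c)


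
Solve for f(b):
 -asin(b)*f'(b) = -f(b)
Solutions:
 f(b) = C1*exp(Integral(1/asin(b), b))


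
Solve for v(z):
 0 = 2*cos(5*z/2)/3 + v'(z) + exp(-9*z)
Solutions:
 v(z) = C1 - 4*sin(5*z/2)/15 + exp(-9*z)/9


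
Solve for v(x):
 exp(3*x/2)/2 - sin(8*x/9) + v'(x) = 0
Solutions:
 v(x) = C1 - exp(3*x/2)/3 - 9*cos(8*x/9)/8


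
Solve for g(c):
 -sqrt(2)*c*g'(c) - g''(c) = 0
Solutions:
 g(c) = C1 + C2*erf(2^(3/4)*c/2)


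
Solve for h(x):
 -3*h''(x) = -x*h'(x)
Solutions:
 h(x) = C1 + C2*erfi(sqrt(6)*x/6)


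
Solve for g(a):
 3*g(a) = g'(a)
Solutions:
 g(a) = C1*exp(3*a)


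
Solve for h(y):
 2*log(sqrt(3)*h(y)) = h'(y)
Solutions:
 -Integral(1/(2*log(_y) + log(3)), (_y, h(y))) = C1 - y


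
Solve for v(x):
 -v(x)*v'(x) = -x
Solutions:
 v(x) = -sqrt(C1 + x^2)
 v(x) = sqrt(C1 + x^2)


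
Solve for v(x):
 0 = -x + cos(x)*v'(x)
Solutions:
 v(x) = C1 + Integral(x/cos(x), x)


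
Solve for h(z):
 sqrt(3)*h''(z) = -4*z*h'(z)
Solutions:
 h(z) = C1 + C2*erf(sqrt(2)*3^(3/4)*z/3)


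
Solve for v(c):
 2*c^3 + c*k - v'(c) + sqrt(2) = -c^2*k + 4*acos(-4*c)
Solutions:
 v(c) = C1 + c^4/2 + c^3*k/3 + c^2*k/2 - 4*c*acos(-4*c) + sqrt(2)*c - sqrt(1 - 16*c^2)


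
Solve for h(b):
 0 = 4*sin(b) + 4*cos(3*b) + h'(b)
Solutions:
 h(b) = C1 - 4*sin(3*b)/3 + 4*cos(b)


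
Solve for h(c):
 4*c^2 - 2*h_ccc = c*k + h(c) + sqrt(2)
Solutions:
 h(c) = C3*exp(-2^(2/3)*c/2) + 4*c^2 - c*k + (C1*sin(2^(2/3)*sqrt(3)*c/4) + C2*cos(2^(2/3)*sqrt(3)*c/4))*exp(2^(2/3)*c/4) - sqrt(2)


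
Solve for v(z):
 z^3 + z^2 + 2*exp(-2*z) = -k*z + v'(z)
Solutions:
 v(z) = C1 + k*z^2/2 + z^4/4 + z^3/3 - exp(-2*z)


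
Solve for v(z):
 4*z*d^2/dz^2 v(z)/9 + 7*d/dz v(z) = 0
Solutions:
 v(z) = C1 + C2/z^(59/4)


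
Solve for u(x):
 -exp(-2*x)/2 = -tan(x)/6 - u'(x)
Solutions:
 u(x) = C1 - log(tan(x)^2 + 1)/12 - exp(-2*x)/4


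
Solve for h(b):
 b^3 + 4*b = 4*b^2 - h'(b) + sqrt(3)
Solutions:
 h(b) = C1 - b^4/4 + 4*b^3/3 - 2*b^2 + sqrt(3)*b


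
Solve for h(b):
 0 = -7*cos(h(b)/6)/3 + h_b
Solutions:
 -7*b/3 - 3*log(sin(h(b)/6) - 1) + 3*log(sin(h(b)/6) + 1) = C1


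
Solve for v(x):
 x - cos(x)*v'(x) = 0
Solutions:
 v(x) = C1 + Integral(x/cos(x), x)


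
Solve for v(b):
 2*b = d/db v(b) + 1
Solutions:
 v(b) = C1 + b^2 - b


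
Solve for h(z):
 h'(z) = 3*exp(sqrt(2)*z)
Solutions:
 h(z) = C1 + 3*sqrt(2)*exp(sqrt(2)*z)/2


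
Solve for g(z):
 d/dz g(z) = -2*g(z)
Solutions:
 g(z) = C1*exp(-2*z)


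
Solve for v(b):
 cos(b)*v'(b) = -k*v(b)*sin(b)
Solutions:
 v(b) = C1*exp(k*log(cos(b)))


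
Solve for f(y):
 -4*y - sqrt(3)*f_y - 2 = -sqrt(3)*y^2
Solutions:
 f(y) = C1 + y^3/3 - 2*sqrt(3)*y^2/3 - 2*sqrt(3)*y/3


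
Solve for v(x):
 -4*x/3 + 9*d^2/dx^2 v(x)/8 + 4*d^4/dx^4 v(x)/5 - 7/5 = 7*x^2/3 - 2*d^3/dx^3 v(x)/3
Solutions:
 v(x) = C1 + C2*x + 14*x^4/81 - 464*x^3/2187 - 46796*x^2/98415 + (C3*sin(sqrt(710)*x/24) + C4*cos(sqrt(710)*x/24))*exp(-5*x/12)


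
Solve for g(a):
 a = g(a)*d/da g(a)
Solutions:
 g(a) = -sqrt(C1 + a^2)
 g(a) = sqrt(C1 + a^2)


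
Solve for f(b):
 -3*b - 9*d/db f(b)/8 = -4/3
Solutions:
 f(b) = C1 - 4*b^2/3 + 32*b/27


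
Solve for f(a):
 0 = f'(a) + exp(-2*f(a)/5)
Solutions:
 f(a) = 5*log(-sqrt(C1 - a)) - 5*log(5) + 5*log(10)/2
 f(a) = 5*log(C1 - a)/2 - 5*log(5) + 5*log(10)/2


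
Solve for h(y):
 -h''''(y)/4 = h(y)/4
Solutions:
 h(y) = (C1*sin(sqrt(2)*y/2) + C2*cos(sqrt(2)*y/2))*exp(-sqrt(2)*y/2) + (C3*sin(sqrt(2)*y/2) + C4*cos(sqrt(2)*y/2))*exp(sqrt(2)*y/2)


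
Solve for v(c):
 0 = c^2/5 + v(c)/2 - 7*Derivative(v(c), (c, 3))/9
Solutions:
 v(c) = C3*exp(42^(2/3)*c/14) - 2*c^2/5 + (C1*sin(3*14^(2/3)*3^(1/6)*c/28) + C2*cos(3*14^(2/3)*3^(1/6)*c/28))*exp(-42^(2/3)*c/28)


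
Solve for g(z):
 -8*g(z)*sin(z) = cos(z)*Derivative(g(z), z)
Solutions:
 g(z) = C1*cos(z)^8


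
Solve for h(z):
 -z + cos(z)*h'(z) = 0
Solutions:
 h(z) = C1 + Integral(z/cos(z), z)


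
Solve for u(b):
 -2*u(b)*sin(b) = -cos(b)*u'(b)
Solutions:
 u(b) = C1/cos(b)^2


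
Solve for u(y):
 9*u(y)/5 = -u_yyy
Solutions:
 u(y) = C3*exp(-15^(2/3)*y/5) + (C1*sin(3*3^(1/6)*5^(2/3)*y/10) + C2*cos(3*3^(1/6)*5^(2/3)*y/10))*exp(15^(2/3)*y/10)


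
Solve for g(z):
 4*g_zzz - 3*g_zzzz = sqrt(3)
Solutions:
 g(z) = C1 + C2*z + C3*z^2 + C4*exp(4*z/3) + sqrt(3)*z^3/24


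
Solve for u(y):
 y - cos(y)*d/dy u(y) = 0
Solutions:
 u(y) = C1 + Integral(y/cos(y), y)


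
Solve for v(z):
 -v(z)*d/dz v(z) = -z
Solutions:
 v(z) = -sqrt(C1 + z^2)
 v(z) = sqrt(C1 + z^2)


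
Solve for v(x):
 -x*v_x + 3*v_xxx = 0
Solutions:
 v(x) = C1 + Integral(C2*airyai(3^(2/3)*x/3) + C3*airybi(3^(2/3)*x/3), x)


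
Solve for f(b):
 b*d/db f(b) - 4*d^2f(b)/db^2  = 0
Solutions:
 f(b) = C1 + C2*erfi(sqrt(2)*b/4)


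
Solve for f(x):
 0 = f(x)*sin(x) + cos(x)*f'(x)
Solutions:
 f(x) = C1*cos(x)


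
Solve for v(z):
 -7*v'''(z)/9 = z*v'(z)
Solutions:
 v(z) = C1 + Integral(C2*airyai(-21^(2/3)*z/7) + C3*airybi(-21^(2/3)*z/7), z)


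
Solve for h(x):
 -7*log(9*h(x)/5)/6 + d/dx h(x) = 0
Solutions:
 -6*Integral(1/(log(_y) - log(5) + 2*log(3)), (_y, h(x)))/7 = C1 - x


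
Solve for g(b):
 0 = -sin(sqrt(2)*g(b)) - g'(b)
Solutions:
 g(b) = sqrt(2)*(pi - acos((-exp(2*sqrt(2)*C1) - exp(2*sqrt(2)*b))/(exp(2*sqrt(2)*C1) - exp(2*sqrt(2)*b)))/2)
 g(b) = sqrt(2)*acos((-exp(2*sqrt(2)*C1) - exp(2*sqrt(2)*b))/(exp(2*sqrt(2)*C1) - exp(2*sqrt(2)*b)))/2


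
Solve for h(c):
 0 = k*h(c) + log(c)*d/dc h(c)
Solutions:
 h(c) = C1*exp(-k*li(c))


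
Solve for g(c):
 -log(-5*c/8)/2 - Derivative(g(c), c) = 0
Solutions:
 g(c) = C1 - c*log(-c)/2 + c*(-log(5) + 1 + 3*log(2))/2


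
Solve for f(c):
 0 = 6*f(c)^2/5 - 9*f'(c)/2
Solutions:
 f(c) = -15/(C1 + 4*c)


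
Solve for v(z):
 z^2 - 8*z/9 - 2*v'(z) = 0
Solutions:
 v(z) = C1 + z^3/6 - 2*z^2/9


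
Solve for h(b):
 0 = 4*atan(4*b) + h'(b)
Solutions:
 h(b) = C1 - 4*b*atan(4*b) + log(16*b^2 + 1)/2


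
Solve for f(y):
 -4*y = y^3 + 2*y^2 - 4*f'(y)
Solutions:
 f(y) = C1 + y^4/16 + y^3/6 + y^2/2


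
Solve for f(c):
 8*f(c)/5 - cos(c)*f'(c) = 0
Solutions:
 f(c) = C1*(sin(c) + 1)^(4/5)/(sin(c) - 1)^(4/5)


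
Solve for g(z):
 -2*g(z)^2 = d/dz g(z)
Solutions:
 g(z) = 1/(C1 + 2*z)


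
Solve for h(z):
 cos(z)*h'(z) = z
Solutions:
 h(z) = C1 + Integral(z/cos(z), z)


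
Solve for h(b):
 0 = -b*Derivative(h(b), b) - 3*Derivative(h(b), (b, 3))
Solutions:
 h(b) = C1 + Integral(C2*airyai(-3^(2/3)*b/3) + C3*airybi(-3^(2/3)*b/3), b)


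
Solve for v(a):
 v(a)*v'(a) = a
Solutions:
 v(a) = -sqrt(C1 + a^2)
 v(a) = sqrt(C1 + a^2)


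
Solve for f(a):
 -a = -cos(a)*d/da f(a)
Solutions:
 f(a) = C1 + Integral(a/cos(a), a)


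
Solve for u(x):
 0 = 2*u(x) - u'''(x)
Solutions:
 u(x) = C3*exp(2^(1/3)*x) + (C1*sin(2^(1/3)*sqrt(3)*x/2) + C2*cos(2^(1/3)*sqrt(3)*x/2))*exp(-2^(1/3)*x/2)


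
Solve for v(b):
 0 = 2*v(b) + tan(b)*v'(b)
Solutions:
 v(b) = C1/sin(b)^2


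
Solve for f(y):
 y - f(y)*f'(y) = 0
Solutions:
 f(y) = -sqrt(C1 + y^2)
 f(y) = sqrt(C1 + y^2)


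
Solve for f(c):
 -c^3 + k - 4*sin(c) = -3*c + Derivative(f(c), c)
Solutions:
 f(c) = C1 - c^4/4 + 3*c^2/2 + c*k + 4*cos(c)


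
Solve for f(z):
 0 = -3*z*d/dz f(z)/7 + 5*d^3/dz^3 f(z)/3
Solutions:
 f(z) = C1 + Integral(C2*airyai(105^(2/3)*z/35) + C3*airybi(105^(2/3)*z/35), z)


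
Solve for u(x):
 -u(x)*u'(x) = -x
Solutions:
 u(x) = -sqrt(C1 + x^2)
 u(x) = sqrt(C1 + x^2)


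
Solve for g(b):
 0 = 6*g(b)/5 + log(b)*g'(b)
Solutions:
 g(b) = C1*exp(-6*li(b)/5)


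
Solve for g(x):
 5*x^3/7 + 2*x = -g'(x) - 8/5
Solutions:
 g(x) = C1 - 5*x^4/28 - x^2 - 8*x/5


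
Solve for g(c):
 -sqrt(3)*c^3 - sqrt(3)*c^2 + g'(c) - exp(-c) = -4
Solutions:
 g(c) = C1 + sqrt(3)*c^4/4 + sqrt(3)*c^3/3 - 4*c - exp(-c)


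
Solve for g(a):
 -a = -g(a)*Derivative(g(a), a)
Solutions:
 g(a) = -sqrt(C1 + a^2)
 g(a) = sqrt(C1 + a^2)


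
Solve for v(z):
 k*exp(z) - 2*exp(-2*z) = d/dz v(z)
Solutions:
 v(z) = C1 + k*exp(z) + exp(-2*z)


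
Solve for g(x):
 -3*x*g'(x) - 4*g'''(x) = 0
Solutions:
 g(x) = C1 + Integral(C2*airyai(-6^(1/3)*x/2) + C3*airybi(-6^(1/3)*x/2), x)
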